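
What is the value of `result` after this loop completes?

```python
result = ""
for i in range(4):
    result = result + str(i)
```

Concatenate digits 0 to 3
`result` takes the values: "" → "0" → "01" → "012" → "0123"

Answer: "0123"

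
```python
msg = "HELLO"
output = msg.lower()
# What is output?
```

Trace:
`msg = "HELLO"` → msg = 'HELLO'
`output = msg.lower()` → output = 'hello'
So output = 'hello'

Answer: 'hello'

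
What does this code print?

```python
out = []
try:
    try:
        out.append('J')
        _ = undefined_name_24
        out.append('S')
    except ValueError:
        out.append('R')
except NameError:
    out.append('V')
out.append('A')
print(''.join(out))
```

Execution trace: 'J' (try body) → 'V' (outer except NameError) → 'A' (after the try/except). Output: JVA

Answer: JVA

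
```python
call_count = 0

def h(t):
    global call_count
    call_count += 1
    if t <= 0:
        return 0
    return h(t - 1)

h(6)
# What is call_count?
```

Linear recursion stepping by 1: 7 calls from t=6 down to ≤0.

Answer: 7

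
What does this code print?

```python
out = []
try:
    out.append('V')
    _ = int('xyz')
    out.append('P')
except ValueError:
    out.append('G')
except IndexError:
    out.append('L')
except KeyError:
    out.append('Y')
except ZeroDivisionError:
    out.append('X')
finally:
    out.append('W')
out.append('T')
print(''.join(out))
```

Execution trace: 'V' (try body) → 'G' (except ValueError) → 'W' (finally) → 'T' (after the try/except). Output: VGWT

Answer: VGWT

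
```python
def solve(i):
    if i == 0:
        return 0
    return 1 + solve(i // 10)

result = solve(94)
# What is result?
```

Count of digits of 94: 2

Answer: 2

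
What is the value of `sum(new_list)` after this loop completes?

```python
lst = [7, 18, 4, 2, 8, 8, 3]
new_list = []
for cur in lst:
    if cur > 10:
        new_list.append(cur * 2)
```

Sum of doubled values > 10
`new_list` takes the values: [] → [36]
So `sum(new_list)` = 36

Answer: 36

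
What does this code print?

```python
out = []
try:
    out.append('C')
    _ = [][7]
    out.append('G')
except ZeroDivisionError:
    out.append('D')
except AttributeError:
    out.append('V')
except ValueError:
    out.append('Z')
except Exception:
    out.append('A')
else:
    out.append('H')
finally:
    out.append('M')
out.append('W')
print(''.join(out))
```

Execution trace: 'C' (try body) → 'A' (except Exception) → 'M' (finally) → 'W' (after the try/except). Output: CAMW

Answer: CAMW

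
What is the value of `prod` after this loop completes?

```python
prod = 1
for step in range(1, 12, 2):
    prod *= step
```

Product of 1, 3, 5, ... up to 11
`prod` takes the values: 1 → 3 → 15 → 105 → 945 → 10395

Answer: 10395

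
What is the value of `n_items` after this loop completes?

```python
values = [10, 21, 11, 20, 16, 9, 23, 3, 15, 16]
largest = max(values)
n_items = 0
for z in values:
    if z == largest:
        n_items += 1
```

Count of max value 23 in [10, 21, 11, 20, 16, 9, 23, 3, 15, 16]
`n_items` takes the values: 0 → 1

Answer: 1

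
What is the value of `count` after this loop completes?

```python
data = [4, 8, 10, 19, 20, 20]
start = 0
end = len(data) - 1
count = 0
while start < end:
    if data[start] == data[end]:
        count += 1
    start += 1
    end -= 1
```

Count matching pairs from ends
`count` takes the values: 0

Answer: 0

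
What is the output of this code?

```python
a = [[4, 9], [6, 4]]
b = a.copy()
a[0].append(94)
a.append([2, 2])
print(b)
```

Key concept: shallow copy with nested lists.
Step by step:
`a = [[4, 9], [6, 4]]` → a = [[4, 9], [6, 4]]
`b = a.copy()` → b = [[4, 9], [6, 4]]
`a[0].append(94)` → a = [[4, 9, 94], [6, 4]]; b = [[4, 9, 94], [6, 4]]
`a.append([2, 2])` → a = [[4, 9, 94], [6, 4], [2, 2]]
`print(b)` → prints [[4, 9, 94], [6, 4]]

Answer: [[4, 9, 94], [6, 4]]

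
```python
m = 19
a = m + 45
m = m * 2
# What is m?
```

Trace:
`m = 19` → m = 19
`a = m + 45` → a = 64
`m = m * 2` → m = 38
So m = 38

Answer: 38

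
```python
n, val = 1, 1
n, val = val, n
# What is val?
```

Trace:
`n, val = 1, 1` → n = 1; val = 1
`n, val = val, n` → n = 1; val = 1
So val = 1

Answer: 1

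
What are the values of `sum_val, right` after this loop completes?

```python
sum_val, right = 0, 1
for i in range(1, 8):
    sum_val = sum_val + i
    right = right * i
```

Sum and factorial of 1 to 7
`sum_val, right` takes the values: (0, 1) → (1, 1) → (3, 1) → (3, 2) → (6, 2) → (6, 6) → (10, 6) → (10, 24) → (15, 24) → (15, 120) → (21, 120) → (21, 720) → (28, 720) → (28, 5040)

Answer: 28, 5040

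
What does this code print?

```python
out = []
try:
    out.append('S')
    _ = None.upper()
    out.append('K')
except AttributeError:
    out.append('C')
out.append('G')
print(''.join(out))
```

Execution trace: 'S' (try body) → 'C' (except AttributeError) → 'G' (after the try/except). Output: SCG

Answer: SCG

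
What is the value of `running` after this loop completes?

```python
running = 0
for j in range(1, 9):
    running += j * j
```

Sum of squares 1² to 8² = 204
`running` takes the values: 0 → 1 → 5 → 14 → 30 → 55 → 91 → 140 → 204

Answer: 204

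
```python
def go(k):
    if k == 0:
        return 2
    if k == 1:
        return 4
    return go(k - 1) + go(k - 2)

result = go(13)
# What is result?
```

Build up from base cases: go(0)=2, go(1)=4, go(2)=6, go(3)=10, go(4)=16, go(5)=26, go(6)=42, ..., go(13)=1220

Answer: 1220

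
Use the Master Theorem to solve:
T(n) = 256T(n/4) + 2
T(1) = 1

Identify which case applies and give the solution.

a=256, b=4, f(n)=2. log_4(256) = 4. Since c=0 < 4, Case 1 applies: T(n) = Θ(n^log_b(a)) = O(n^4).

Answer: O(n^4) - Case 1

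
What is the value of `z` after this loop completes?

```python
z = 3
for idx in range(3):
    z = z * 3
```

Multiply by 3, 3 times: 3 * 3^3 = 81
`z` takes the values: 3 → 9 → 27 → 81

Answer: 81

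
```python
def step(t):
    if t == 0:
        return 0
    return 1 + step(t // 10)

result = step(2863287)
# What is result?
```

Count of digits of 2863287: 7

Answer: 7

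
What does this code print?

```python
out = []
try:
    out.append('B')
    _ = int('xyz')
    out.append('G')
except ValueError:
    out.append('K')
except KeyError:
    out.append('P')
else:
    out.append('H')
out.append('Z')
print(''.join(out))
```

Execution trace: 'B' (try body) → 'K' (except ValueError) → 'Z' (after the try/except). Output: BKZ

Answer: BKZ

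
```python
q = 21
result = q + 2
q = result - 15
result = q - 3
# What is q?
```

Trace:
`q = 21` → q = 21
`result = q + 2` → result = 23
`q = result - 15` → q = 8
`result = q - 3` → result = 5
So q = 8

Answer: 8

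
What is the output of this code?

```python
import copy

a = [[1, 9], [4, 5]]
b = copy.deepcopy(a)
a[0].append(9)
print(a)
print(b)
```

Key concept: deep copy is fully independent.
Step by step:
`a = [[1, 9], [4, 5]]` → a = [[1, 9], [4, 5]]
`b = copy.deepcopy(a)` → b = [[1, 9], [4, 5]]
`a[0].append(9)` → a = [[1, 9, 9], [4, 5]]
`print(a)` → prints [[1, 9, 9], [4, 5]]
`print(b)` → prints [[1, 9], [4, 5]]

Answer:
[[1, 9, 9], [4, 5]]
[[1, 9], [4, 5]]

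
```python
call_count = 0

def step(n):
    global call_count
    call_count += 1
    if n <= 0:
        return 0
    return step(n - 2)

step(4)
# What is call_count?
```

Linear recursion stepping by 2: 3 calls from n=4 down to ≤0.

Answer: 3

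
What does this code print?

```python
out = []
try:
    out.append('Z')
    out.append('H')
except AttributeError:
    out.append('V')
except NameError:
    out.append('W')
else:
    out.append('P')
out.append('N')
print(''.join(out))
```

Execution trace: 'Z' (try body) → 'H' (try body, no exception) → 'P' (else) → 'N' (after the try/except). Output: ZHPN

Answer: ZHPN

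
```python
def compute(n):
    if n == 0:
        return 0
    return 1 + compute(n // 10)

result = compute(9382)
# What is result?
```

Count of digits of 9382: 4

Answer: 4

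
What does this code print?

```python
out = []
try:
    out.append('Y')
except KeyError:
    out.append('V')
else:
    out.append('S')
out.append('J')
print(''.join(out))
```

Execution trace: 'Y' (try body, no exception) → 'S' (else) → 'J' (after the try/except). Output: YSJ

Answer: YSJ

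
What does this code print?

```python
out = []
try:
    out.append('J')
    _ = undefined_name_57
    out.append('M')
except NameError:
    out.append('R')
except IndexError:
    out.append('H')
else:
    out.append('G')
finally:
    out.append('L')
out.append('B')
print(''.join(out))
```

Execution trace: 'J' (try body) → 'R' (except NameError) → 'L' (finally) → 'B' (after the try/except). Output: JRLB

Answer: JRLB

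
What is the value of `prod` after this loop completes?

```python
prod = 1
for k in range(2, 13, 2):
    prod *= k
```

Product of even numbers 2 to 12
`prod` takes the values: 1 → 2 → 8 → 48 → 384 → 3840 → 46080

Answer: 46080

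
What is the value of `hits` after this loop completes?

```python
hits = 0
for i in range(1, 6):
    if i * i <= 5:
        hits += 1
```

Count numbers where i² ≤ 5
`hits` takes the values: 0 → 1 → 2

Answer: 2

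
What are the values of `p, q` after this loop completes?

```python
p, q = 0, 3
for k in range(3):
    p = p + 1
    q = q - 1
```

p goes 0→3, q goes 3→0
`p, q` takes the values: (0, 3) → (1, 3) → (1, 2) → (2, 2) → (2, 1) → (3, 1) → (3, 0)

Answer: 3, 0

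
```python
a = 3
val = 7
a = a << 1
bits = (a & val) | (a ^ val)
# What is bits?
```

Trace:
`a = 3` → a = 3
`val = 7` → val = 7
`a = a << 1` → a = 6
`bits = (a & val) | (a ^ val)` → bits = 7
So bits = 7

Answer: 7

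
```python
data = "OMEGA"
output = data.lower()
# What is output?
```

Trace:
`data = "OMEGA"` → data = 'OMEGA'
`output = data.lower()` → output = 'omega'
So output = 'omega'

Answer: 'omega'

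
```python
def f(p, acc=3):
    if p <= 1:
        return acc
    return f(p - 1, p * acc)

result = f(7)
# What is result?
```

Accumulator trace (n, acc): (7, 3) -> (6, 21) -> (5, 126) -> (4, 630) -> (3, 2520) -> (2, 7560) -> (1, 15120) -> return 15120

Answer: 15120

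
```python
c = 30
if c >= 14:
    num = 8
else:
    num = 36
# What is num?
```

Trace:
`c = 30` → c = 30
`if c >= 14: ...` → c >= 14 is True → num = 8
So num = 8

Answer: 8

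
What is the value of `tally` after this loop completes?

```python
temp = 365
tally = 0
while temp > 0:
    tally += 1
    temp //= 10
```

Count digits by repeated division by 10
`tally` takes the values: 0 → 1 → 2 → 3

Answer: 3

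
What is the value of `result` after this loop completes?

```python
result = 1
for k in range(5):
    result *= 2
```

2^5 = 32
`result` takes the values: 1 → 2 → 4 → 8 → 16 → 32

Answer: 32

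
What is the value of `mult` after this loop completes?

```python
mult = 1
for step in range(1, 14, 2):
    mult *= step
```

Product of 1, 3, 5, ... up to 13
`mult` takes the values: 1 → 3 → 15 → 105 → 945 → 10395 → 135135

Answer: 135135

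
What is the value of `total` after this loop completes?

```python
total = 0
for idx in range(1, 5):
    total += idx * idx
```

Sum of squares 1² to 4² = 30
`total` takes the values: 0 → 1 → 5 → 14 → 30

Answer: 30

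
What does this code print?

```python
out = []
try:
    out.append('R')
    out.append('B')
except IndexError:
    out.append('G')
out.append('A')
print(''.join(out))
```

Execution trace: 'R' (try body) → 'B' (try body, no exception) → 'A' (after the try/except). Output: RBA

Answer: RBA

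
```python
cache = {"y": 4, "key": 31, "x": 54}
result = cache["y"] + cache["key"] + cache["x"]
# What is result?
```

Trace:
`cache = {"y": 4, "key": 31, "x": 54}` → cache = {'y': 4, 'key': 31, 'x': 54}
`result = cache["y"] + cache["key"] + cache["x"]` → result = 89
So result = 89

Answer: 89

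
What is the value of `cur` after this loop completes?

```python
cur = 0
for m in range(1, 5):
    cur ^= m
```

XOR of 1 to 4
`cur` takes the values: 0 → 1 → 3 → 0 → 4

Answer: 4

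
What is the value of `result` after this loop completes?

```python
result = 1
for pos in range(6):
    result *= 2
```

2^6 = 64
`result` takes the values: 1 → 2 → 4 → 8 → 16 → 32 → 64

Answer: 64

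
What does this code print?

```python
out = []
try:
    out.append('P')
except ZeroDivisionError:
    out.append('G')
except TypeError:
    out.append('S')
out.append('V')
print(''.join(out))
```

Execution trace: 'P' (try body, no exception) → 'V' (after the try/except). Output: PV

Answer: PV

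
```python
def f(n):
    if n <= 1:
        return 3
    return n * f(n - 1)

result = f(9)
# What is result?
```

f(9) = 9 * 8 * 7 * 6 * 5 * 4 * 3 * 2 * 3 = 1088640

Answer: 1088640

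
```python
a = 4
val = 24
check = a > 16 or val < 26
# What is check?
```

Trace:
`a = 4` → a = 4
`val = 24` → val = 24
`check = a > 16 or val < 26` → check = True
So check = True

Answer: True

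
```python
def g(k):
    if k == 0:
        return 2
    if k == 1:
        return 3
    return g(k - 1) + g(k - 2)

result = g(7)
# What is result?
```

Build up from base cases: g(0)=2, g(1)=3, g(2)=5, g(3)=8, g(4)=13, g(5)=21, g(6)=34, ..., g(7)=55

Answer: 55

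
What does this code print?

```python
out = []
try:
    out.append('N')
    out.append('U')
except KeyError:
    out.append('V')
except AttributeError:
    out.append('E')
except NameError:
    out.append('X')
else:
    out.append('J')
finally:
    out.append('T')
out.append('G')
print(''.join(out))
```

Execution trace: 'N' (try body) → 'U' (try body, no exception) → 'J' (else) → 'T' (finally) → 'G' (after the try/except). Output: NUJTG

Answer: NUJTG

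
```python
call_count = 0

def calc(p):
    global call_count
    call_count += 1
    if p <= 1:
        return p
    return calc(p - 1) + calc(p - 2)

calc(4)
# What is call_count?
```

Calls(p) = 1 + Calls(p-1) + Calls(p-2); Calls(0)=Calls(1)=1. For p=4 this gives 9.

Answer: 9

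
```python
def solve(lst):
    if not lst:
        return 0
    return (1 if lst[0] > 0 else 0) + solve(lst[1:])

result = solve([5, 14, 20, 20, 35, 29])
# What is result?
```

Count of positive elements in [5, 14, 20, 20, 35, 29] = 6

Answer: 6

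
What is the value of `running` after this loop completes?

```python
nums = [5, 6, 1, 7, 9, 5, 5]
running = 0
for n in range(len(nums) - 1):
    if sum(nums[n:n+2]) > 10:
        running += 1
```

Count windows with sum > 10
`running` takes the values: 0 → 1 → 2 → 3

Answer: 3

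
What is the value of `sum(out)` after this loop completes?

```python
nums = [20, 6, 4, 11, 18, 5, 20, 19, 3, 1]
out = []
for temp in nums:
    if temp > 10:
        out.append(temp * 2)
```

Sum of doubled values > 10
`out` takes the values: [] → [40] → [40, 22] → [40, 22, 36] → [40, 22, 36, 40] → [40, 22, 36, 40, 38]
So `sum(out)` = 176

Answer: 176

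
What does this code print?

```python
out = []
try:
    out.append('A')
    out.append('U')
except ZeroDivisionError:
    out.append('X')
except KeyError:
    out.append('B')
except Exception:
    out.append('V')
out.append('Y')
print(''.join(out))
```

Execution trace: 'A' (try body) → 'U' (try body, no exception) → 'Y' (after the try/except). Output: AUY

Answer: AUY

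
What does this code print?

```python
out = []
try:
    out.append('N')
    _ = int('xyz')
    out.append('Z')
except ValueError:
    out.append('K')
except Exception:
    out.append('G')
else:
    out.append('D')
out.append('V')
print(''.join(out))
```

Execution trace: 'N' (try body) → 'K' (except ValueError) → 'V' (after the try/except). Output: NKV

Answer: NKV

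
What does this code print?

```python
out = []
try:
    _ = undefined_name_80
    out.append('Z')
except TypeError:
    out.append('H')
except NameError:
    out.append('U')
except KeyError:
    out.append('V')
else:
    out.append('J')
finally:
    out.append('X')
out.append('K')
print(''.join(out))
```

Execution trace: 'U' (except NameError) → 'X' (finally) → 'K' (after the try/except). Output: UXK

Answer: UXK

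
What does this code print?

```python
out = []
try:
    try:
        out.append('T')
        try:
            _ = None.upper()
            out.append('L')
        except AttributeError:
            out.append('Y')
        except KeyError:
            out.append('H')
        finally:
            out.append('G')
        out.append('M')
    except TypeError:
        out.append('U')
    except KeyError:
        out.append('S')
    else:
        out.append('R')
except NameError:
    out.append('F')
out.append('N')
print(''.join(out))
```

Execution trace: 'T' (try body) → 'Y' (inner except AttributeError) → 'G' (inner finally) → 'M' (try body, no exception) → 'R' (else) → 'N' (after the try/except). Output: TYGMRN

Answer: TYGMRN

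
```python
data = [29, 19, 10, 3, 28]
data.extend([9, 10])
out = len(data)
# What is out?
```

Trace:
`data = [29, 19, 10, 3, 28]` → data = [29, 19, 10, 3, 28]
`data.extend([9, 10])` → data = [29, 19, 10, 3, 28, 9, 10]
`out = len(data)` → out = 7
So out = 7

Answer: 7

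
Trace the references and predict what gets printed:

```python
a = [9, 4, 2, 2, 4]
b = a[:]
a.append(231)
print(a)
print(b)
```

Key concept: slice [:] creates copy.
Step by step:
`a = [9, 4, 2, 2, 4]` → a = [9, 4, 2, 2, 4]
`b = a[:]` → b = [9, 4, 2, 2, 4]
`a.append(231)` → a = [9, 4, 2, 2, 4, 231]
`print(a)` → prints [9, 4, 2, 2, 4, 231]
`print(b)` → prints [9, 4, 2, 2, 4]

Answer:
[9, 4, 2, 2, 4, 231]
[9, 4, 2, 2, 4]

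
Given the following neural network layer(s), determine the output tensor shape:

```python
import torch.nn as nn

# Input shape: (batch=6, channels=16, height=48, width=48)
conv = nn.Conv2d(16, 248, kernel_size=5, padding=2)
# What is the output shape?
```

Input: (6, 16, 48, 48) -> Output: (6, 248, 48, 48)

Answer: (6, 248, 48, 48)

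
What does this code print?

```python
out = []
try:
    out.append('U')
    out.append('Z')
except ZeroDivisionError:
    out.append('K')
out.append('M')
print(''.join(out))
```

Execution trace: 'U' (try body) → 'Z' (try body, no exception) → 'M' (after the try/except). Output: UZM

Answer: UZM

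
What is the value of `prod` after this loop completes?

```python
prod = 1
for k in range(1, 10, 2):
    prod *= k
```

Product of 1, 3, 5, ... up to 9
`prod` takes the values: 1 → 3 → 15 → 105 → 945

Answer: 945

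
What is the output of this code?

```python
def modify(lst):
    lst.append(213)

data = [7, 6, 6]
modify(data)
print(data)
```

Key concept: function modifies passed list.
Step by step:
`data = [7, 6, 6]` → data = [7, 6, 6]
`modify(data)` → data = [7, 6, 6, 213]
`print(data)` → prints [7, 6, 6, 213]

Answer: [7, 6, 6, 213]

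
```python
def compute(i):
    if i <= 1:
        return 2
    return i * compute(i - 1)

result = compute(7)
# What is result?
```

compute(7) = 7 * 6 * 5 * 4 * 3 * 2 * 2 = 10080

Answer: 10080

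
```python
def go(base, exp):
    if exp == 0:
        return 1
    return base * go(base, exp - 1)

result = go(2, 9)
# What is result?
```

go(2, 9) = 2 * 2 * 2 * 2 * 2 * 2 * 2 * 2 * 2 = 512

Answer: 512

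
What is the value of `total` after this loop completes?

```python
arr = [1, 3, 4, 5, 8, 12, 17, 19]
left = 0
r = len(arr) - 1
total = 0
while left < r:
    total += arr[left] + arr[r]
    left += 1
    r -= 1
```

Sum of pairs from ends
`total` takes the values: 0 → 20 → 40 → 56 → 69

Answer: 69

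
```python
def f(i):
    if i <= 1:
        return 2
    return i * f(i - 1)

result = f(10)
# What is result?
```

f(10) = 10 * 9 * 8 * 7 * 6 * 5 * 4 * 3 * 2 * 2 = 7257600

Answer: 7257600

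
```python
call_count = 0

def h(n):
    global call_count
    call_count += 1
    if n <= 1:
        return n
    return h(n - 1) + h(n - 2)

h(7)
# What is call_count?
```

Calls(n) = 1 + Calls(n-1) + Calls(n-2); Calls(0)=Calls(1)=1. For n=7 this gives 41.

Answer: 41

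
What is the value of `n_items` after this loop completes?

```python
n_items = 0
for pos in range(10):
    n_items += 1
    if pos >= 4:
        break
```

Loop breaks when pos reaches 4, n_items is 5
`n_items` takes the values: 0 → 1 → 2 → 3 → 4 → 5

Answer: 5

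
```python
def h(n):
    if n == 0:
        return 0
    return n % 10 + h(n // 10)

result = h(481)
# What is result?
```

Sum of digits of 481: 1 + 8 + 4 = 13

Answer: 13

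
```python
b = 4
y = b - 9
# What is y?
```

Trace:
`b = 4` → b = 4
`y = b - 9` → y = -5
So y = -5

Answer: -5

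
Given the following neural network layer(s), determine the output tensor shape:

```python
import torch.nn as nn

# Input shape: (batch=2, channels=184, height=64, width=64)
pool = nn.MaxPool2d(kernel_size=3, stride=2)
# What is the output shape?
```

Input: (2, 184, 64, 64) -> Output: (2, 184, 31, 31)

Answer: (2, 184, 31, 31)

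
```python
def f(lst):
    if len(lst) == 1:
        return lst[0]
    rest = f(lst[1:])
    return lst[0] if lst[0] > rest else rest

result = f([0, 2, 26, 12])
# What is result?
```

Recursive max over [0, 2, 26, 12] = 26

Answer: 26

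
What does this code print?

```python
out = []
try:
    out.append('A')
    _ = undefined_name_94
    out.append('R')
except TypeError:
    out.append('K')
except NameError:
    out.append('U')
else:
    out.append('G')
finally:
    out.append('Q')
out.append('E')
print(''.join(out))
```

Execution trace: 'A' (try body) → 'U' (except NameError) → 'Q' (finally) → 'E' (after the try/except). Output: AUQE

Answer: AUQE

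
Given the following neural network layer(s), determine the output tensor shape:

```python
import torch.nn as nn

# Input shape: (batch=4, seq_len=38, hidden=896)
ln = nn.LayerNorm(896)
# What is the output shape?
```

Input: (4, 38, 896) -> Output: (4, 38, 896)

Answer: (4, 38, 896)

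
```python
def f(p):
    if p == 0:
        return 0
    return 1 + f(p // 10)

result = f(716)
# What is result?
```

Count of digits of 716: 3

Answer: 3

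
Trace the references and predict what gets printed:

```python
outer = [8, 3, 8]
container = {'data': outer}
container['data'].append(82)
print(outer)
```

Key concept: dict holds reference to list.
Step by step:
`outer = [8, 3, 8]` → outer = [8, 3, 8]
`container = {'data': outer}` → container = {'data': [8, 3, 8]}
`container['data'].append(82)` → outer = [8, 3, 8, 82]; container = {'data': [8, 3, 8, 82]}
`print(outer)` → prints [8, 3, 8, 82]

Answer: [8, 3, 8, 82]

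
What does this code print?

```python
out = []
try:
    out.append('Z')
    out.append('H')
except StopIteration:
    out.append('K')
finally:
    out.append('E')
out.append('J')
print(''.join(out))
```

Execution trace: 'Z' (try body) → 'H' (try body, no exception) → 'E' (finally) → 'J' (after the try/except). Output: ZHEJ

Answer: ZHEJ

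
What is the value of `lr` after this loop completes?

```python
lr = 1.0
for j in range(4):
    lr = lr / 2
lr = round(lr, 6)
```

Halving LR 4 times: 1 / 2^4
`lr` takes the values: 1.0 → 0.5 → 0.25 → 0.125 → 0.0625

Answer: 0.0625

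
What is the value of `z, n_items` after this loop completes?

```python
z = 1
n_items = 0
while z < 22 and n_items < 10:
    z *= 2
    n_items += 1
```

Double until >= 22 or 10 iterations
`z, n_items` takes the values: (1, 0) → (2, 0) → (2, 1) → (4, 1) → (4, 2) → (8, 2) → (8, 3) → (16, 3) → (16, 4) → (32, 4) → (32, 5)

Answer: 32, 5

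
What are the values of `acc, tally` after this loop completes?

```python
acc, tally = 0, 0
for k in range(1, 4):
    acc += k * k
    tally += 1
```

Sum of squares and count
`acc, tally` takes the values: (0, 0) → (1, 0) → (1, 1) → (5, 1) → (5, 2) → (14, 2) → (14, 3)

Answer: 14, 3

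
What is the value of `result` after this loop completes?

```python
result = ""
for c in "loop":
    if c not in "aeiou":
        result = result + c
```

Remove vowels from 'loop'
`result` takes the values: "" → "l" → "lp"

Answer: "lp"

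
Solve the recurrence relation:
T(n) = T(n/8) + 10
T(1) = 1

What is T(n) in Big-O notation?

Each step divides n by 8 and adds 10. After log_8(n) steps we reach T(1)=1. So T(n) = 10·log_8(n) + 1 = O(log n).

Answer: O(log n)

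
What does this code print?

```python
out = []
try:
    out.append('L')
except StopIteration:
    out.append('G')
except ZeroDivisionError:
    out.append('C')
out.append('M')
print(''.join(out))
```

Execution trace: 'L' (try body, no exception) → 'M' (after the try/except). Output: LM

Answer: LM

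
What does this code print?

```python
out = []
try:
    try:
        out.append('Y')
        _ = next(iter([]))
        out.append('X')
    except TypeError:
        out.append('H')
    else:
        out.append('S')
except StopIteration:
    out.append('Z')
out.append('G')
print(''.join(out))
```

Execution trace: 'Y' (inner try body) → 'Z' (outer except StopIteration) → 'G' (after the try/except). Output: YZG

Answer: YZG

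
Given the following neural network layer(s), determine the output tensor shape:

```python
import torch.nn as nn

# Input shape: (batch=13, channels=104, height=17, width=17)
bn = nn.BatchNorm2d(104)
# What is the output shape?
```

Input: (13, 104, 17, 17) -> Output: (13, 104, 17, 17)

Answer: (13, 104, 17, 17)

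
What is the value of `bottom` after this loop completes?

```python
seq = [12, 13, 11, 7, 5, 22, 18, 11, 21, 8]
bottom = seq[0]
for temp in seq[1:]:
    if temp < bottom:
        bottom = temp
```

Minimum of [12, 13, 11, 7, 5, 22, 18, 11, 21, 8]
`bottom` takes the values: 12 → 11 → 7 → 5

Answer: 5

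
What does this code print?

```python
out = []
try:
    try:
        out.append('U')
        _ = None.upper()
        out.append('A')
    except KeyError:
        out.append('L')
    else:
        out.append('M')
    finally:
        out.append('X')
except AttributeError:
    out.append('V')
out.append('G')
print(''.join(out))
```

Execution trace: 'U' (try body) → 'X' (finally) → 'V' (outer except AttributeError) → 'G' (after the try/except). Output: UXVG

Answer: UXVG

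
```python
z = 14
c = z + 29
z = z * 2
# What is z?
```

Trace:
`z = 14` → z = 14
`c = z + 29` → c = 43
`z = z * 2` → z = 28
So z = 28

Answer: 28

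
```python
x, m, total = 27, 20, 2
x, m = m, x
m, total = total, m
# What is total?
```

Trace:
`x, m, total = 27, 20, 2` → x = 27; m = 20; total = 2
`x, m = m, x` → x = 20; m = 27
`m, total = total, m` → m = 2; total = 27
So total = 27

Answer: 27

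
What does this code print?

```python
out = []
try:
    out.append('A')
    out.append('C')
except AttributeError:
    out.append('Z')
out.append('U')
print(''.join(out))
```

Execution trace: 'A' (try body) → 'C' (try body, no exception) → 'U' (after the try/except). Output: ACU

Answer: ACU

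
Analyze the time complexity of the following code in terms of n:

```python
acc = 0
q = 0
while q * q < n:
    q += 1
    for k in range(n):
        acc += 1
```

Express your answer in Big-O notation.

Each loop level contributes: √n × n. Multiplying the contributions gives O(n√n).

Answer: O(n√n)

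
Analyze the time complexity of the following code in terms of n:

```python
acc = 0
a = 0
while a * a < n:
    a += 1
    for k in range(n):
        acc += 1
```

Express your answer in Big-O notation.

Each loop level contributes: √n × n. Multiplying the contributions gives O(n√n).

Answer: O(n√n)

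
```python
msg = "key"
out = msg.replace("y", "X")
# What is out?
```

Trace:
`msg = "key"` → msg = 'key'
`out = msg.replace("y", "X")` → out = 'keX'
So out = 'keX'

Answer: 'keX'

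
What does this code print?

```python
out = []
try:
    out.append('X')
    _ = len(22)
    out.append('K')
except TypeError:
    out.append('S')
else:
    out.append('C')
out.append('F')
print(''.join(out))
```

Execution trace: 'X' (try body) → 'S' (except TypeError) → 'F' (after the try/except). Output: XSF

Answer: XSF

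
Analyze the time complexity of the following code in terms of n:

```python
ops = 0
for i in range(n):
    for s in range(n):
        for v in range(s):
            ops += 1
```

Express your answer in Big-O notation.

Each loop level contributes: n × n × n. Multiplying the contributions gives O(n^3).

Answer: O(n^3)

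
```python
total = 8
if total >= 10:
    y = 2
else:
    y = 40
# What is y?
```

Trace:
`total = 8` → total = 8
`if total >= 10: ...` → total >= 10 is False, take else branch → y = 40
So y = 40

Answer: 40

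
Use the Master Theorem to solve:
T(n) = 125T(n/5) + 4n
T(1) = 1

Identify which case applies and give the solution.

a=125, b=5, f(n)=4n. log_5(125) = 3. Since c=1 < 3, Case 1 applies: T(n) = Θ(n^log_b(a)) = O(n^3).

Answer: O(n^3) - Case 1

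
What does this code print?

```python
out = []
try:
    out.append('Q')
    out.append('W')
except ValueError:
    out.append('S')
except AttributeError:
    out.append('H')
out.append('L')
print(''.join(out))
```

Execution trace: 'Q' (try body) → 'W' (try body, no exception) → 'L' (after the try/except). Output: QWL

Answer: QWL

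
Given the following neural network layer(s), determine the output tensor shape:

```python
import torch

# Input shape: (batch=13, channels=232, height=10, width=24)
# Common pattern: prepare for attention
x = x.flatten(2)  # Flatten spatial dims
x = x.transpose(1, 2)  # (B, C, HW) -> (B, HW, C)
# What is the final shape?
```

Input: (13, 232, 10, 24) -> after flatten(2): (13, 232, 240) -> Output: (13, 240, 232)

Answer: (13, 240, 232)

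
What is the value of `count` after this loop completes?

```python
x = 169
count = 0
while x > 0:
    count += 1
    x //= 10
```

Count digits by repeated division by 10
`count` takes the values: 0 → 1 → 2 → 3

Answer: 3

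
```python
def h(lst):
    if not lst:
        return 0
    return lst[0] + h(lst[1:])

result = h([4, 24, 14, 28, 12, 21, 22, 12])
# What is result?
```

4 + 24 + 14 + 28 + 12 + 21 + 22 + 12 + 0 = 137

Answer: 137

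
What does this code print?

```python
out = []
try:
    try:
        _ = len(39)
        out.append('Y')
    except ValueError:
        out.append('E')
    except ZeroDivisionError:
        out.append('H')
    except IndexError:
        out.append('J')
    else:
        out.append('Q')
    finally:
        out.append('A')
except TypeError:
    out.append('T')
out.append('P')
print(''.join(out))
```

Execution trace: 'A' (finally) → 'T' (outer except TypeError) → 'P' (after the try/except). Output: ATP

Answer: ATP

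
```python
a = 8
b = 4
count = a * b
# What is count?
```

Trace:
`a = 8` → a = 8
`b = 4` → b = 4
`count = a * b` → count = 32
So count = 32

Answer: 32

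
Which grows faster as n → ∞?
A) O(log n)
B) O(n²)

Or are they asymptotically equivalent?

O(log n) vs O(n²): Higher order terms dominate.

Answer: B) O(n²) grows faster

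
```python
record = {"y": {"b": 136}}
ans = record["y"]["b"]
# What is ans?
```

Trace:
`record = {"y": {"b": 136}}` → record = {'y': {'b': 136}}
`ans = record["y"]["b"]` → ans = 136
So ans = 136

Answer: 136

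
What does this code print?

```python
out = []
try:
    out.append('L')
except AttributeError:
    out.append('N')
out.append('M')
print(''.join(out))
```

Execution trace: 'L' (try body, no exception) → 'M' (after the try/except). Output: LM

Answer: LM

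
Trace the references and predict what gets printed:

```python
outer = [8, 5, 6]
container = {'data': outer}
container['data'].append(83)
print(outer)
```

Key concept: dict holds reference to list.
Step by step:
`outer = [8, 5, 6]` → outer = [8, 5, 6]
`container = {'data': outer}` → container = {'data': [8, 5, 6]}
`container['data'].append(83)` → outer = [8, 5, 6, 83]; container = {'data': [8, 5, 6, 83]}
`print(outer)` → prints [8, 5, 6, 83]

Answer: [8, 5, 6, 83]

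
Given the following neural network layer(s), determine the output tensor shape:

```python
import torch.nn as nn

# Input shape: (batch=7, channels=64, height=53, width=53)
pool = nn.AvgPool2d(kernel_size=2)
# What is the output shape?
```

Input: (7, 64, 53, 53) -> Output: (7, 64, 26, 26)

Answer: (7, 64, 26, 26)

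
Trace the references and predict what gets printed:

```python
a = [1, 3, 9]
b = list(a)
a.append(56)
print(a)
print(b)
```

Key concept: list() constructor creates copy.
Step by step:
`a = [1, 3, 9]` → a = [1, 3, 9]
`b = list(a)` → b = [1, 3, 9]
`a.append(56)` → a = [1, 3, 9, 56]
`print(a)` → prints [1, 3, 9, 56]
`print(b)` → prints [1, 3, 9]

Answer:
[1, 3, 9, 56]
[1, 3, 9]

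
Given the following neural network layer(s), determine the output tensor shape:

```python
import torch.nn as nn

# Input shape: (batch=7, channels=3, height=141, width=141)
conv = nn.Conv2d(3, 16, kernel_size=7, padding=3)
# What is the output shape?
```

Input: (7, 3, 141, 141) -> Output: (7, 16, 141, 141)

Answer: (7, 16, 141, 141)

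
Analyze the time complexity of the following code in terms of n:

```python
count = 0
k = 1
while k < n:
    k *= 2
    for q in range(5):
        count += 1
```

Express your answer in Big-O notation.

Each loop level contributes: log n × 1. Multiplying the contributions gives O(log n).

Answer: O(log n)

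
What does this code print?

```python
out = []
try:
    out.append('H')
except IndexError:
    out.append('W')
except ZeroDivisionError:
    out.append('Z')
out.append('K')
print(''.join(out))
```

Execution trace: 'H' (try body, no exception) → 'K' (after the try/except). Output: HK

Answer: HK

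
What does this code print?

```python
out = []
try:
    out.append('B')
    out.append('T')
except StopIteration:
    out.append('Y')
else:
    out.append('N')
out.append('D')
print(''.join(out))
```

Execution trace: 'B' (try body) → 'T' (try body, no exception) → 'N' (else) → 'D' (after the try/except). Output: BTND

Answer: BTND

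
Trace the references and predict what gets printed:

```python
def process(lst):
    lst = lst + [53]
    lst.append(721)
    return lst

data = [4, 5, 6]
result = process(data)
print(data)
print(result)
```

Key concept: rebinding parameter vs mutation.
Step by step:
`data = [4, 5, 6]` → data = [4, 5, 6]
`result = process(data)` → result = [4, 5, 6, 53, 721]
`print(data)` → prints [4, 5, 6]
`print(result)` → prints [4, 5, 6, 53, 721]

Answer:
[4, 5, 6]
[4, 5, 6, 53, 721]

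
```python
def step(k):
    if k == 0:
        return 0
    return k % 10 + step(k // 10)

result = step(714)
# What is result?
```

Sum of digits of 714: 4 + 1 + 7 = 12

Answer: 12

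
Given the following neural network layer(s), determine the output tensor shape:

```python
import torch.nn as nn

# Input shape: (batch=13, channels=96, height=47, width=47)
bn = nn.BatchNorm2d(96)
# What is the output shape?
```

Input: (13, 96, 47, 47) -> Output: (13, 96, 47, 47)

Answer: (13, 96, 47, 47)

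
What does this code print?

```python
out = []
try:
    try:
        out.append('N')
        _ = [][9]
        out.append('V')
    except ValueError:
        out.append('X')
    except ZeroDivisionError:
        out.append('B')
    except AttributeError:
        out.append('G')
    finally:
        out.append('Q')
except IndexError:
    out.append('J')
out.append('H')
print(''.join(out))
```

Execution trace: 'N' (try body) → 'Q' (finally) → 'J' (outer except IndexError) → 'H' (after the try/except). Output: NQJH

Answer: NQJH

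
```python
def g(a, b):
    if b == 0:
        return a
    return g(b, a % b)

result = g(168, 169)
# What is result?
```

g(168, 169) -> g(169, 168) -> g(168, 1) -> g(1, 0) -> 1

Answer: 1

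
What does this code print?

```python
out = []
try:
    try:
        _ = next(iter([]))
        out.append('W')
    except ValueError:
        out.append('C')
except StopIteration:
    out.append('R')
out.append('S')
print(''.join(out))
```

Execution trace: 'R' (outer except StopIteration) → 'S' (after the try/except). Output: RS

Answer: RS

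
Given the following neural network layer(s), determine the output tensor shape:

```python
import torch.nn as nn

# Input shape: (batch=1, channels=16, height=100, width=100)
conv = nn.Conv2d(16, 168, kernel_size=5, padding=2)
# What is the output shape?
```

Input: (1, 16, 100, 100) -> Output: (1, 168, 100, 100)

Answer: (1, 168, 100, 100)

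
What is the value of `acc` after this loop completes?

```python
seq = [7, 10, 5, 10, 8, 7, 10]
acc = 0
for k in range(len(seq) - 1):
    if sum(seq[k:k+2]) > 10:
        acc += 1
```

Count windows with sum > 10
`acc` takes the values: 0 → 1 → 2 → 3 → 4 → 5 → 6

Answer: 6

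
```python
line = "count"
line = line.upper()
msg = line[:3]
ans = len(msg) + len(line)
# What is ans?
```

Trace:
`line = "count"` → line = 'count'
`line = line.upper()` → line = 'COUNT'
`msg = line[:3]` → msg = 'COU'
`ans = len(msg) + len(line)` → ans = 8
So ans = 8

Answer: 8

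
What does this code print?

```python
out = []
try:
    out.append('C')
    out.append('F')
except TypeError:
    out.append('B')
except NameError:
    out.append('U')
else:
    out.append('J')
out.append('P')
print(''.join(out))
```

Execution trace: 'C' (try body) → 'F' (try body, no exception) → 'J' (else) → 'P' (after the try/except). Output: CFJP

Answer: CFJP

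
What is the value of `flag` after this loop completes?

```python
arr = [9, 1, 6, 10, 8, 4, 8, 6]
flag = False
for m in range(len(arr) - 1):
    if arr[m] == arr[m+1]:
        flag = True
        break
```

Check consecutive duplicates in [9, 1, 6, 10, 8, 4, 8, 6]
`flag` takes the values: False

Answer: False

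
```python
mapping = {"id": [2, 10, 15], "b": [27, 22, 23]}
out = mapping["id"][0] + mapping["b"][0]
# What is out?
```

Trace:
`mapping = {"id": [2, 10, 15], "b": [27, 22, 23]}` → mapping = {'id': [2, 10, 15], 'b': [27, 22, 23]}
`out = mapping["id"][0] + mapping["b"][0]` → out = 29
So out = 29

Answer: 29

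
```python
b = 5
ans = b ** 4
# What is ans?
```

Trace:
`b = 5` → b = 5
`ans = b ** 4` → ans = 625
So ans = 625

Answer: 625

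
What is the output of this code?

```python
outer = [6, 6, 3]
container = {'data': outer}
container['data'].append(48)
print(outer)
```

Key concept: dict holds reference to list.
Step by step:
`outer = [6, 6, 3]` → outer = [6, 6, 3]
`container = {'data': outer}` → container = {'data': [6, 6, 3]}
`container['data'].append(48)` → outer = [6, 6, 3, 48]; container = {'data': [6, 6, 3, 48]}
`print(outer)` → prints [6, 6, 3, 48]

Answer: [6, 6, 3, 48]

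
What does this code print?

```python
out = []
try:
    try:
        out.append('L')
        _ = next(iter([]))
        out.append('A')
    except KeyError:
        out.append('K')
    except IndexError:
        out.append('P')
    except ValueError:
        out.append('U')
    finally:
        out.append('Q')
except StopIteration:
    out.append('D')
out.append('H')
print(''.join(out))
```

Execution trace: 'L' (try body) → 'Q' (finally) → 'D' (outer except StopIteration) → 'H' (after the try/except). Output: LQDH

Answer: LQDH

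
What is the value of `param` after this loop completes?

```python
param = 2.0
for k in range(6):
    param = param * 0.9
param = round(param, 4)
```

Exponential decay: 2.0 * 0.9^6
`param` takes the values: 2.0 → 1.8 → 1.62 → 1.458 → 1.3122 → 1.18098 → 1.062882 → 1.0629

Answer: 1.0629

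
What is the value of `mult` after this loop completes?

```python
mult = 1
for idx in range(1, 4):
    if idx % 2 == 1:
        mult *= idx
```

Product of odd numbers 1 to 3
`mult` takes the values: 1 → 3

Answer: 3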